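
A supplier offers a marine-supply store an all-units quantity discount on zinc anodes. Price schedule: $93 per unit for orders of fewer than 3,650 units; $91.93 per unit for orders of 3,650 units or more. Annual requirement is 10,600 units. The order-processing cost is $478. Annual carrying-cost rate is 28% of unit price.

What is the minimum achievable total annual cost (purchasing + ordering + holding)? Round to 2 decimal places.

H₁ = 28%×$93 = $26.0400;  H₂ = 28%×$91.93 = $25.7404
EOQ₁ = √(2×10,600×478/26.0400) = 623.82  (< 3,650, feasible at tier 1)
EOQ₂ = √(2×10,600×478/25.7404) = 627.44  (< 3,650 → use Q = 3,650 at tier-2 price)
TC(tier 1 (EOQ₁), Q≈623.8) = $1,002,044.35
TC(tier 2, Q≈3,650.0) = $1,022,822.39
Minimum at tier 1 (EOQ₁): $1,002,044.35

$1,002,044.35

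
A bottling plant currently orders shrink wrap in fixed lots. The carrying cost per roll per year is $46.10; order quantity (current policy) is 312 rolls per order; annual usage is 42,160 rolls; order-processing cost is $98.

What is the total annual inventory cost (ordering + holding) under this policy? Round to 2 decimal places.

Ordering: D/Q × S = 42,160/312 × $98 = $13,242.56
Holding:  Q/2 × H = 312/2 × $46.1 = $7,191.60
Total = $13,242.56 + $7,191.60 = $20,434.16

$20,434.16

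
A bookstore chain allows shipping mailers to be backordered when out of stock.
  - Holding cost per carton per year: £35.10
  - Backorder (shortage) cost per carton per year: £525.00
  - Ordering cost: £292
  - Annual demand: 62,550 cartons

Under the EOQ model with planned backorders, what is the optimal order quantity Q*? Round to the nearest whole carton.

Basic EOQ = √(2·62,550·292/35.1) = 1,020.156
Backorder adjustment √((H+b)/b) = √((35.1+525)/525) = 1.0329
Q* = 1,020.156 × 1.0329 ≈ 1,053.71

1,054 cartons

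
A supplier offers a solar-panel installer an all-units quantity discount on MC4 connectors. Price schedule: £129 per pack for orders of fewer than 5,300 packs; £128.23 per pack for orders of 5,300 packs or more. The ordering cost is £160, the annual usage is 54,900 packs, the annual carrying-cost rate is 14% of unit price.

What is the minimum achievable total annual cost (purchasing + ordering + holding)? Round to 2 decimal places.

£7,089,057.69

H₁ = 14%×£129 = £18.0600;  H₂ = 14%×£128.23 = £17.9522
EOQ₁ = √(2×54,900×160/18.0600) = 986.28  (< 5,300, feasible at tier 1)
EOQ₂ = √(2×54,900×160/17.9522) = 989.24  (< 5,300 → use Q = 5,300 at tier-2 price)
TC(tier 1 (EOQ₁), Q≈986.3) = £7,099,912.30
TC(tier 2, Q≈5,300.0) = £7,089,057.69
Minimum at tier 2: £7,089,057.69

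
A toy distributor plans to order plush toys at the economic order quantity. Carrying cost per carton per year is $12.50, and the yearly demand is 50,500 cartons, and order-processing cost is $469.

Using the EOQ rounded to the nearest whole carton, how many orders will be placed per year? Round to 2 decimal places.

Optimal lot size Q* = (2 × 50,500 × $469 / $12.5)^½ ≈ 1,946.67 → Q = 1,947
N = D/Q = 50,500/1,947 ≈ 25.937 orders/yr

25.94 orders per year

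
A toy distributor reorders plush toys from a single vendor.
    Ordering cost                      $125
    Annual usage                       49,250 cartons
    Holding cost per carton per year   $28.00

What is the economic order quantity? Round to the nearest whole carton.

Q* = √(2·D·S / H) = √(2·49,250·125 / 28) = √439,732.1 ≈ 663.12

663 cartons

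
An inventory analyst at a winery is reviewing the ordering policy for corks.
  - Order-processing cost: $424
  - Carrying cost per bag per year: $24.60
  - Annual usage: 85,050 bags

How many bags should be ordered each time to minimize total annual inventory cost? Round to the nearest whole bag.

Optimal lot size Q* = (2 × 85,050 × $424 / $24.6)^½ ≈ 1,712.25

1,712 bags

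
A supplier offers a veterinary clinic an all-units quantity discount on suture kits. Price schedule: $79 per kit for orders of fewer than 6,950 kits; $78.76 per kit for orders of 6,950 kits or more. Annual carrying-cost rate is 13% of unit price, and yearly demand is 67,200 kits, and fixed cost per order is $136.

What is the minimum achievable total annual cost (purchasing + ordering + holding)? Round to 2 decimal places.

H₁ = 13%×$79 = $10.2700;  H₂ = 13%×$78.76 = $10.2388
EOQ₁ = √(2×67,200×136/10.2700) = 1,334.09  (< 6,950, feasible at tier 1)
EOQ₂ = √(2×67,200×136/10.2388) = 1,336.12  (< 6,950 → use Q = 6,950 at tier-2 price)
TC(tier 1 (EOQ₁), Q≈1,334.1) = $5,322,501.06
TC(tier 2, Q≈6,950.0) = $5,329,566.82
Minimum at tier 1 (EOQ₁): $5,322,501.06

$5,322,501.06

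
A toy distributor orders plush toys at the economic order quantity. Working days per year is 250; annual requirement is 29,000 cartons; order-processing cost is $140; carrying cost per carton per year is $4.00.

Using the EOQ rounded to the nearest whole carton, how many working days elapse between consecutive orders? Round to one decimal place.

EOQ = √(2DS/H) = √(2 × 29,000 × 140 / 4)
    = √(2,030,000.00) ≈ 1,424.78 → Q = 1,425 cartons
Days between orders = 250 / (D/Q) = 250 / 20.351 ≈ 12.284

12.3 days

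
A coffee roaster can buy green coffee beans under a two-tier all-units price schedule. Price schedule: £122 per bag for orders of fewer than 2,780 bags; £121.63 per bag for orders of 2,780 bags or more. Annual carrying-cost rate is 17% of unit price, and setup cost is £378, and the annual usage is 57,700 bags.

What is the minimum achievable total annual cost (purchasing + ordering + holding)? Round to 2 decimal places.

£7,054,637.71

H₁ = 17%×£122 = £20.7400;  H₂ = 17%×£121.63 = £20.6771
EOQ₁ = √(2×57,700×378/20.7400) = 1,450.26  (< 2,780, feasible at tier 1)
EOQ₂ = √(2×57,700×378/20.6771) = 1,452.46  (< 2,780 → use Q = 2,780 at tier-2 price)
TC(tier 1 (EOQ₁), Q≈1,450.3) = £7,069,478.29
TC(tier 2, Q≈2,780.0) = £7,054,637.71
Minimum at tier 2: £7,054,637.71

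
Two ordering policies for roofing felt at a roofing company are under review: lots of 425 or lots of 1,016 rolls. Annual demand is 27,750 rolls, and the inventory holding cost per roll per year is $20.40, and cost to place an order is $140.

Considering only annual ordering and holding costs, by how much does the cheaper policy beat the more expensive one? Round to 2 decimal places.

$710.84

Annual cost at Q: ordering D·S/Q plus holding Q·H/2.
TC(425) = (27,750/425)×140 + (425/2)×20.4 = $13,476.18
TC(1,016) = (27,750/1,016)×140 + (1,016/2)×20.4 = $14,187.02
Lots of 425 are cheaper by $710.84.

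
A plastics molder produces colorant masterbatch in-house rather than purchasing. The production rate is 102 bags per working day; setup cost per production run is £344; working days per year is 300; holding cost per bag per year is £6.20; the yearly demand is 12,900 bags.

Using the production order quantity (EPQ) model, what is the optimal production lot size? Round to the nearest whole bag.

Daily demand d = 12,900/300 = 43.000; p = 102; 1 − d/p = 0.57843
EPQ = √(2DS / (H(1 − d/p)))
    = √(2 × 12,900 × 344 / (6.2 × 0.57843)) ≈ 1,573.14

1,573 bags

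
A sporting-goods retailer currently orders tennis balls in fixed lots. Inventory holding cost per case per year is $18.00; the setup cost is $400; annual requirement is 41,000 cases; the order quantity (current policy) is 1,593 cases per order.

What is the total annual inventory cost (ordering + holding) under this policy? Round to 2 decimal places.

$24,632.04

Annual ordering cost = (D/Q)·S = (41,000/1,593) × 400 = $10,295.04
Annual holding cost  = (Q/2)·H = (1,593/2) × 18 = $14,337.00
Total = $10,295.04 + $14,337.00 = $24,632.04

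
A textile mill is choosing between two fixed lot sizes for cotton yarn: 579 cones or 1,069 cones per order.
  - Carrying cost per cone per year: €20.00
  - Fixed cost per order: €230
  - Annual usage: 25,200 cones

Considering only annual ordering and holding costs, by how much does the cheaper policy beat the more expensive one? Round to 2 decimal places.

€311.53

Annual cost at Q: ordering D·S/Q plus holding Q·H/2.
TC(579) = (25,200/579)×230 + (579/2)×20 = €15,800.36
TC(1,069) = (25,200/1,069)×230 + (1,069/2)×20 = €16,111.89
Cheaper: Q = 579.  Difference = €311.53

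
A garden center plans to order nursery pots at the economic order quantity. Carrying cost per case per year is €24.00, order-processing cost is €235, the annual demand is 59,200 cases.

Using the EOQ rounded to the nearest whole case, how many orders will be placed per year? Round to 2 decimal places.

Q* = √(2·D·S / H) = √(2·59,200·235 / 24) = √1,159,333.3 ≈ 1,076.72 → Q = 1,077
N = D/Q = 59,200/1,077 ≈ 54.968 orders/yr

54.97 orders per year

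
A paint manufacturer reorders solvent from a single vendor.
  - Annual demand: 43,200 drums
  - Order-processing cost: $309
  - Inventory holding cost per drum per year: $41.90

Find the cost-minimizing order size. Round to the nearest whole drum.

798 drums

Q* = √(2·D·S / H) = √(2·43,200·309 / 41.9) = √637,174.2 ≈ 798.23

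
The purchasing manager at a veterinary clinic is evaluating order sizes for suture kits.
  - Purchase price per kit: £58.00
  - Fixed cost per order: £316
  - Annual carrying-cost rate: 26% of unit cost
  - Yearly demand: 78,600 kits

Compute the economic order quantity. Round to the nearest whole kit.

1,815 kits

H = i·C = 0.26 × £58 = £15.0800 per kit-year
Optimal lot size Q* = (2 × 78,600 × £316 / £15.08)^½ ≈ 1,814.97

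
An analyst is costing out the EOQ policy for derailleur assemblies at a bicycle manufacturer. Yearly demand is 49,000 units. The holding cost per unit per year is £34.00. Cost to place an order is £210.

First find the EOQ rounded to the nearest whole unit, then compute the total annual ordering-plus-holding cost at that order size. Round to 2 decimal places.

£26,452.22

2DS/H = 2·49,000·210/34 = 605,294.12
EOQ = √605,294.12 ≈ 778.01 → Q = 778 units
Annual ordering cost = (D/Q)·S = (49,000/778) × 210 = £13,226.22
Annual holding cost  = (Q/2)·H = (778/2) × 34 = £13,226.00
Total = £13,226.22 + £13,226.00 = £26,452.22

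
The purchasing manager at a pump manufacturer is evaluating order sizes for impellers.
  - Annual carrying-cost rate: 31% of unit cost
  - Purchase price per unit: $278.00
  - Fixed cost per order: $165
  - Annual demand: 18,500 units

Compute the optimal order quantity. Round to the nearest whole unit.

Carrying cost H = $278 × 31% = $86.1800/unit/yr
2DS/H = 2·18,500·165/86.18 = 70,840.10
EOQ = √70,840.10 ≈ 266.16

266 units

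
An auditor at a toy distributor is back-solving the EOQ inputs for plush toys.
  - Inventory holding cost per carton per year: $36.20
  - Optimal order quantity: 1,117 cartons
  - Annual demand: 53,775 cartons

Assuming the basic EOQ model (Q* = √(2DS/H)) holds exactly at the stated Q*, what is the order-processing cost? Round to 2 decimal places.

From Q* = √(2DS/H) ⇒ Q*² = 2DS/H.
S = Q²H / (2D) = 1,117² × 36.2 / (2 × 53,775) = 419.9567

$419.96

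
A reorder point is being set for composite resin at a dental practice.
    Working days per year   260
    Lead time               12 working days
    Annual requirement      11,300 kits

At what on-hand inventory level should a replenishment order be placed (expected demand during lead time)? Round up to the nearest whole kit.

Daily demand d = 11,300 / 260 = 43.462 kits/day
Demand during lead time = 43.462 × 12 = 521.54
Reorder point = 521.54 → round up

522 kits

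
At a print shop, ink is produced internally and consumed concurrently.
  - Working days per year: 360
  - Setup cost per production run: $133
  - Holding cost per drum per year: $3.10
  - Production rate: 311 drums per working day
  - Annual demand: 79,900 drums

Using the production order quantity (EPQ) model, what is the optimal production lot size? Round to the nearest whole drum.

Daily demand d = 79,900/360 = 221.944; p = 311; 1 − d/p = 0.28635
EPQ = √(2DS / (H(1 − d/p)))
    = √(2 × 79,900 × 133 / (3.1 × 0.28635)) ≈ 4,893.09

4,893 drums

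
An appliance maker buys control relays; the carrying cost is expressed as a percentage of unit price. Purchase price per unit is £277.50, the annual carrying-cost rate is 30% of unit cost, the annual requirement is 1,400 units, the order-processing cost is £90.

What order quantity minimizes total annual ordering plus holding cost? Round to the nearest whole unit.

55 units

Holding cost per unit per year: H = 30% × £277.5 = £83.2500
2DS/H = 2·1,400·90/83.25 = 3,027.03
EOQ = √3,027.03 ≈ 55.02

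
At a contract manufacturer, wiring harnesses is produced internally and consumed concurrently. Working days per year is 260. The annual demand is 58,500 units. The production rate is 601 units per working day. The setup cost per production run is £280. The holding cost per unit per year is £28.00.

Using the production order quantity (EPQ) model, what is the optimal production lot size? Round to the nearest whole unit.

1,368 units

d = 58,500/260 = 225.0000 units/day;  effective holding cost H(1 − d/p) = 28·(1 − 225.0000/601) = 17.51747
Q* = √(2DS / H_eff) = √(2·58,500·280 / 17.51747) ≈ 1,367.53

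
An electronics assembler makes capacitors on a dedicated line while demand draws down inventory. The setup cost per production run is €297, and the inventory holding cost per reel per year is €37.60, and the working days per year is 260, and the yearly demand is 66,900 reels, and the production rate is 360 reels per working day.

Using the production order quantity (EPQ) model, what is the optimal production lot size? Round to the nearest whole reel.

Daily demand d = 66,900/260 = 257.308; p = 360; 1 − d/p = 0.28526
EPQ = √(2DS / (H(1 − d/p)))
    = √(2 × 66,900 × 297 / (37.6 × 0.28526)) ≈ 1,924.84

1,925 reels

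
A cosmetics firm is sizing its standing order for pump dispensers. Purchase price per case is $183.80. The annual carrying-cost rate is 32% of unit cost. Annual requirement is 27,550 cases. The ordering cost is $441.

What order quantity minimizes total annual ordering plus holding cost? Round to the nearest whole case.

H = i·C = 0.32 × $183.8 = $58.8160 per case-year
EOQ = √(2DS/H) = √(2 × 27,550 × 441 / 58.816)
    = √(413,137.58) ≈ 642.76

643 cases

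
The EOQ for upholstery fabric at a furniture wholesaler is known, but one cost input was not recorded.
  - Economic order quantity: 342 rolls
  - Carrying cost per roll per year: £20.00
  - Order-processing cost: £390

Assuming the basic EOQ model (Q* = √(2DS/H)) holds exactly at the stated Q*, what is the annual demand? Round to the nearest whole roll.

2,999 rolls per year

EOQ relation: Q² = 2DS/H, so rearrange for the unknown.
D = Q²H / (2S) = 342² × 20 / (2 × 390) = 2,999.08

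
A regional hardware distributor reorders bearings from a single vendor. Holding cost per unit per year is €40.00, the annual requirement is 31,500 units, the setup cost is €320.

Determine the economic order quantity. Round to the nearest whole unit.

2DS/H = 2·31,500·320/40 = 504,000.00
EOQ = √504,000.00 ≈ 709.93

710 units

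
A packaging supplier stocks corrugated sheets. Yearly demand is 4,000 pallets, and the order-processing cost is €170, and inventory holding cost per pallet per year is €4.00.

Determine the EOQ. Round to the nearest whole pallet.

583 pallets

Optimal lot size Q* = (2 × 4,000 × €170 / €4)^½ ≈ 583.10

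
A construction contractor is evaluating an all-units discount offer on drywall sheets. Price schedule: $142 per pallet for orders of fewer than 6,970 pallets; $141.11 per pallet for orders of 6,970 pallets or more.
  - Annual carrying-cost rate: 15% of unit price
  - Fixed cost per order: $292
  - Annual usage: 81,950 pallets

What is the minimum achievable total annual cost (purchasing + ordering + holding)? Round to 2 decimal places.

H₁ = 15%×$142 = $21.3000;  H₂ = 15%×$141.11 = $21.1665
EOQ₁ = √(2×81,950×292/21.3000) = 1,498.96  (< 6,970, feasible at tier 1)
EOQ₂ = √(2×81,950×292/21.1665) = 1,503.68  (< 6,970 → use Q = 6,970 at tier-2 price)
TC(tier 1 (EOQ₁), Q≈1,499.0) = $11,668,827.93
TC(tier 2, Q≈6,970.0) = $11,641,162.95
Minimum at tier 2: $11,641,162.95

$11,641,162.95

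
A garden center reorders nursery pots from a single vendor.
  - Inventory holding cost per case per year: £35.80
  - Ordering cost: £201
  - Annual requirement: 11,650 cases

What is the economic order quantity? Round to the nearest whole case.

362 cases

Q* = √(2·D·S / H) = √(2·11,650·201 / 35.8) = √130,818.4 ≈ 361.69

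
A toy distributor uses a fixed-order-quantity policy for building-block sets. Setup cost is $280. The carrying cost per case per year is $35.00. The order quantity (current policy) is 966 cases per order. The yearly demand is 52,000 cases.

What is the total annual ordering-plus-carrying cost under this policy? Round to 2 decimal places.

$31,977.46

Annual ordering cost = (D/Q)·S = (52,000/966) × 280 = $15,072.46
Annual holding cost  = (Q/2)·H = (966/2) × 35 = $16,905.00
Total = $15,072.46 + $16,905.00 = $31,977.46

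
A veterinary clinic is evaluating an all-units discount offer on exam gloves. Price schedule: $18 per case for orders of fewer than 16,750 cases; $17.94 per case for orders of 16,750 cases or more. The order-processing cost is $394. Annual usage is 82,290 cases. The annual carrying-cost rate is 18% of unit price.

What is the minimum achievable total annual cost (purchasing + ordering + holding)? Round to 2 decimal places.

$1,495,714.70

H₁ = 18%×$18 = $3.2400;  H₂ = 18%×$17.94 = $3.2292
EOQ₁ = √(2×82,290×394/3.2400) = 4,473.67  (< 16,750, feasible at tier 1)
EOQ₂ = √(2×82,290×394/3.2292) = 4,481.15  (< 16,750 → use Q = 16,750 at tier-2 price)
TC(tier 1 (EOQ₁), Q≈4,473.7) = $1,495,714.70
TC(tier 2, Q≈16,750.0) = $1,505,262.81
Minimum at tier 1 (EOQ₁): $1,495,714.70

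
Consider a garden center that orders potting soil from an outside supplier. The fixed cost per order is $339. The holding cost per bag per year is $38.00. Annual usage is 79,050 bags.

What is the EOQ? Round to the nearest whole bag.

Q* = √(2·D·S / H) = √(2·79,050·339 / 38) = √1,410,418.4 ≈ 1,187.61

1,188 bags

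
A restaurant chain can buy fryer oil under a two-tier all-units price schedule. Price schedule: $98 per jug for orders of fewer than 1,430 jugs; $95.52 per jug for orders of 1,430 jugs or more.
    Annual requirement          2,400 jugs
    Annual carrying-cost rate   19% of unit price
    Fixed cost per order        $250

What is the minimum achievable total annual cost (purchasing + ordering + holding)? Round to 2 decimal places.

$239,926.94

H₁ = 19%×$98 = $18.6200;  H₂ = 19%×$95.52 = $18.1488
EOQ₁ = √(2×2,400×250/18.6200) = 253.86  (< 1,430, feasible at tier 1)
EOQ₂ = √(2×2,400×250/18.1488) = 257.14  (< 1,430 → use Q = 1,430 at tier-2 price)
TC(tier 1 (EOQ₁), Q≈253.9) = $239,926.94
TC(tier 2, Q≈1,430.0) = $242,643.97
Minimum at tier 1 (EOQ₁): $239,926.94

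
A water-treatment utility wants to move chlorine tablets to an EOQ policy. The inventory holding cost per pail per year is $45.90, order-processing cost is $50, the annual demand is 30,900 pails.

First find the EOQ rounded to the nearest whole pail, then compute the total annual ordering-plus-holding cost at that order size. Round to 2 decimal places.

Optimal lot size Q* = (2 × 30,900 × $50 / $45.9)^½ ≈ 259.46 → Q = 259 pails
Ordering: D/Q × S = 30,900/259 × $50 = $5,965.25
Holding:  Q/2 × H = 259/2 × $45.9 = $5,944.05
Total = $5,965.25 + $5,944.05 = $11,909.30

$11,909.30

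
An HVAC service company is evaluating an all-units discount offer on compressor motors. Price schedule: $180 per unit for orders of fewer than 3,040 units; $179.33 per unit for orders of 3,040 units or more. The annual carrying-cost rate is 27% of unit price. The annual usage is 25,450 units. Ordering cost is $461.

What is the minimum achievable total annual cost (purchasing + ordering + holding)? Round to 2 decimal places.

H₁ = 27%×$180 = $48.6000;  H₂ = 27%×$179.33 = $48.4191
EOQ₁ = √(2×25,450×461/48.6000) = 694.85  (< 3,040, feasible at tier 1)
EOQ₂ = √(2×25,450×461/48.4191) = 696.15  (< 3,040 → use Q = 3,040 at tier-2 price)
TC(tier 1 (EOQ₁), Q≈694.9) = $4,614,769.72
TC(tier 2, Q≈3,040.0) = $4,641,404.89
Minimum at tier 1 (EOQ₁): $4,614,769.72

$4,614,769.72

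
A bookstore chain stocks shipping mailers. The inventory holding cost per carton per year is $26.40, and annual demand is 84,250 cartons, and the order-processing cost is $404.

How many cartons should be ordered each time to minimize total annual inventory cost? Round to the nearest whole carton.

1,606 cartons

EOQ = √(2DS/H) = √(2 × 84,250 × 404 / 26.4)
    = √(2,578,560.61) ≈ 1,605.79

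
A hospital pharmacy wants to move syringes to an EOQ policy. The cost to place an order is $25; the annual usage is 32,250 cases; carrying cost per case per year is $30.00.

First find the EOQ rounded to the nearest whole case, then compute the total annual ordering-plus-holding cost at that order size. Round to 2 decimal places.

2DS/H = 2·32,250·25/30 = 53,750.00
EOQ = √53,750.00 ≈ 231.84 → Q = 232 cases
Annual ordering cost = (D/Q)·S = (32,250/232) × 25 = $3,475.22
Annual holding cost  = (Q/2)·H = (232/2) × 30 = $3,480.00
Total = $3,475.22 + $3,480.00 = $6,955.22

$6,955.22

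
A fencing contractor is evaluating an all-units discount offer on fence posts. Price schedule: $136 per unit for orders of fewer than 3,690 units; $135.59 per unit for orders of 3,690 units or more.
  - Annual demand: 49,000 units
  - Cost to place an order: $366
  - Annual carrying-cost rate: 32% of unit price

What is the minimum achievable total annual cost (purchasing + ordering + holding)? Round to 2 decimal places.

$6,703,509.18

H₁ = 32%×$136 = $43.5200;  H₂ = 32%×$135.59 = $43.3888
EOQ₁ = √(2×49,000×366/43.5200) = 907.84  (< 3,690, feasible at tier 1)
EOQ₂ = √(2×49,000×366/43.3888) = 909.21  (< 3,690 → use Q = 3,690 at tier-2 price)
TC(tier 1 (EOQ₁), Q≈907.8) = $6,703,509.18
TC(tier 2, Q≈3,690.0) = $6,728,822.50
Minimum at tier 1 (EOQ₁): $6,703,509.18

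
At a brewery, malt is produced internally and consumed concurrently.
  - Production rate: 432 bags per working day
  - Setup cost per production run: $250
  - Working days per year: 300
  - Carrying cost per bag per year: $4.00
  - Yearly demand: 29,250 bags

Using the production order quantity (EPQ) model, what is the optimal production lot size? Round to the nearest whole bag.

d = 29,250/300 = 97.5000 bags/day;  effective holding cost H(1 − d/p) = 4·(1 − 97.5000/432) = 3.09722
Q* = √(2DS / H_eff) = √(2·29,250·250 / 3.09722) ≈ 2,173.01

2,173 bags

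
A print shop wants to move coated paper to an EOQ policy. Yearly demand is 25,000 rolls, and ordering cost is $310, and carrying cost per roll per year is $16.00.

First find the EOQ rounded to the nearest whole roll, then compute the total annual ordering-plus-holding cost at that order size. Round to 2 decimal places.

Q* = √(2·D·S / H) = √(2·25,000·310 / 16) = √968,750.0 ≈ 984.25 → Q = 984 rolls
Annual ordering cost = (D/Q)·S = (25,000/984) × 310 = $7,876.02
Annual holding cost  = (Q/2)·H = (984/2) × 16 = $7,872.00
Total = $7,876.02 + $7,872.00 = $15,748.02

$15,748.02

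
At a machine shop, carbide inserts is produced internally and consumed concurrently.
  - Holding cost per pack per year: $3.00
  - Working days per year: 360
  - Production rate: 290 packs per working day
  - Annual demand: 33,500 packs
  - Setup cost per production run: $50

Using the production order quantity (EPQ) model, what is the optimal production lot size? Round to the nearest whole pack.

1,282 packs

d = 33,500/360 = 93.0556 packs/day;  effective holding cost H(1 − d/p) = 3·(1 − 93.0556/290) = 2.03736
Q* = √(2DS / H_eff) = √(2·33,500·50 / 2.03736) ≈ 1,282.30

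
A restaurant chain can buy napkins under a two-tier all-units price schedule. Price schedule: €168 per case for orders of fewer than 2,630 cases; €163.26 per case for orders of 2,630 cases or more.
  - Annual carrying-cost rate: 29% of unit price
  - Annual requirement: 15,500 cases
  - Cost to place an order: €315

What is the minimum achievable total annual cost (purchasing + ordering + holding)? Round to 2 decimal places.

€2,594,645.66

H₁ = 29%×€168 = €48.7200;  H₂ = 29%×€163.26 = €47.3454
EOQ₁ = √(2×15,500×315/48.7200) = 447.70  (< 2,630, feasible at tier 1)
EOQ₂ = √(2×15,500×315/47.3454) = 454.15  (< 2,630 → use Q = 2,630 at tier-2 price)
TC(tier 1 (EOQ₁), Q≈447.7) = €2,625,811.71
TC(tier 2, Q≈2,630.0) = €2,594,645.66
Minimum at tier 2: €2,594,645.66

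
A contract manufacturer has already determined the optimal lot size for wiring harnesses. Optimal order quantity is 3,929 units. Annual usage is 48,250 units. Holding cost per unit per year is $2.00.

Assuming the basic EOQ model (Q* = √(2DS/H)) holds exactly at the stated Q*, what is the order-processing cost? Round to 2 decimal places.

EOQ relation: Q² = 2DS/H, so rearrange for the unknown.
S = Q²H / (2D) = 3,929² × 2 / (2 × 48,250) = 319.9387

$319.94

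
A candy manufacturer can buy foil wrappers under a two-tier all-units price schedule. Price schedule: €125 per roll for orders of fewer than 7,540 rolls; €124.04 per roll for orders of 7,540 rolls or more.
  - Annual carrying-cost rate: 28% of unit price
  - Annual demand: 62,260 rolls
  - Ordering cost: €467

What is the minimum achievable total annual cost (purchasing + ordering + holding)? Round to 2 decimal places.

H₁ = 28%×€125 = €35.0000;  H₂ = 28%×€124.04 = €34.7312
EOQ₁ = √(2×62,260×467/35.0000) = 1,288.97  (< 7,540, feasible at tier 1)
EOQ₂ = √(2×62,260×467/34.7312) = 1,293.95  (< 7,540 → use Q = 7,540 at tier-2 price)
TC(tier 1 (EOQ₁), Q≈1,289.0) = €7,827,614.07
TC(tier 2, Q≈7,540.0) = €7,857,523.18
Minimum at tier 1 (EOQ₁): €7,827,614.07

€7,827,614.07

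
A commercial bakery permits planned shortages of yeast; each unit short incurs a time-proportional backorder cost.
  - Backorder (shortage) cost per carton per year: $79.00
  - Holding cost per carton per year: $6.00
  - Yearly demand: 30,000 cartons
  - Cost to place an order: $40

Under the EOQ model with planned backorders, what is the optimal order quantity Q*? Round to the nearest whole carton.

Q* = √(2DS/H) · √((H + b)/b)
   = √(2 × 30,000 × 40 / 6) · √((6 + 79) / 79)
   = 632.456 × 1.0373 ≈ 656.03

656 cartons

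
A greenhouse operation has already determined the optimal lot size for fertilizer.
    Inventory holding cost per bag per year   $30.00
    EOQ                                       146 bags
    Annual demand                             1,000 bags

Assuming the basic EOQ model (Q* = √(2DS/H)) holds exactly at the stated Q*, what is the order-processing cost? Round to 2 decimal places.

From Q* = √(2DS/H) ⇒ Q*² = 2DS/H.
S = Q²H / (2D) = 146² × 30 / (2 × 1,000) = 319.7400

$319.74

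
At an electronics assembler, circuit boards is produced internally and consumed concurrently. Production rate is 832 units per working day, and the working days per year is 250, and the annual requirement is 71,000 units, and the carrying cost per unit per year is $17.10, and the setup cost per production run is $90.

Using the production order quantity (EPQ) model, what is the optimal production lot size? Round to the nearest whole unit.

d = 71,000/250 = 284.0000 units/day;  effective holding cost H(1 − d/p) = 17.1·(1 − 284.0000/832) = 11.26298
Q* = √(2DS / H_eff) = √(2·71,000·90 / 11.26298) ≈ 1,065.22

1,065 units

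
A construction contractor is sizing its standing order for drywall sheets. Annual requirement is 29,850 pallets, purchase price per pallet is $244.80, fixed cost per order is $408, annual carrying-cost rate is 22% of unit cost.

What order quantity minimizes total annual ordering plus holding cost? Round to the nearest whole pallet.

Carrying cost H = $244.8 × 22% = $53.8560/pallet/yr
2DS/H = 2·29,850·408/53.856 = 452,272.73
EOQ = √452,272.73 ≈ 672.51

673 pallets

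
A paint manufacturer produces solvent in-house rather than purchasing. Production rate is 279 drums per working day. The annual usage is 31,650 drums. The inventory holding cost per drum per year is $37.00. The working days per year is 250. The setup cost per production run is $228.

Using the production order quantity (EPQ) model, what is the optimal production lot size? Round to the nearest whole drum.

845 drums

Daily demand d = 31,650/250 = 126.600; p = 279; 1 − d/p = 0.54624
EPQ = √(2DS / (H(1 − d/p)))
    = √(2 × 31,650 × 228 / (37 × 0.54624)) ≈ 845.04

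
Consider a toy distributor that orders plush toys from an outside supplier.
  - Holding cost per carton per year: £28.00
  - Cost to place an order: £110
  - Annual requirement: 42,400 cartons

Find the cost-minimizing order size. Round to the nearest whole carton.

2DS/H = 2·42,400·110/28 = 333,142.86
EOQ = √333,142.86 ≈ 577.19

577 cartons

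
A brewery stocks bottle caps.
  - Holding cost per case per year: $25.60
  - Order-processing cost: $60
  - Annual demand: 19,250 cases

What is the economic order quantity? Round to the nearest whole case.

300 cases

2DS/H = 2·19,250·60/25.6 = 90,234.38
EOQ = √90,234.38 ≈ 300.39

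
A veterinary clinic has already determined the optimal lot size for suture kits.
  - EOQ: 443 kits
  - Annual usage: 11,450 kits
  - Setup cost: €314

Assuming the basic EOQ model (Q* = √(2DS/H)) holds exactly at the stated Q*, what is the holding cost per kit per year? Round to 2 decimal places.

€36.64

From Q* = √(2DS/H) ⇒ Q*² = 2DS/H.
H = 2DS / Q² = 2 × 11,450 × 314 / 443² = 36.6402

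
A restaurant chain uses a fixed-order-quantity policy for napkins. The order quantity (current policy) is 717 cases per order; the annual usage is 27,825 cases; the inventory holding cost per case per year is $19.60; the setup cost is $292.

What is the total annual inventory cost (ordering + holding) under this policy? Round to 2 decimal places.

$18,358.40

Annual ordering cost = (D/Q)·S = (27,825/717) × 292 = $11,331.80
Annual holding cost  = (Q/2)·H = (717/2) × 19.6 = $7,026.60
Total = $11,331.80 + $7,026.60 = $18,358.40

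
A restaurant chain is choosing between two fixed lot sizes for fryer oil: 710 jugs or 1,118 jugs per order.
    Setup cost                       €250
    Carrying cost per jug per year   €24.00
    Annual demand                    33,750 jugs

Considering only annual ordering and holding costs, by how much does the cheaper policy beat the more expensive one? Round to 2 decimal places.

Annual cost at Q: ordering D·S/Q plus holding Q·H/2.
TC(710) = (33,750/710)×250 + (710/2)×24 = €20,403.80
TC(1,118) = (33,750/1,118)×250 + (1,118/2)×24 = €20,962.96
Cheaper: Q = 710.  Difference = €559.16

€559.16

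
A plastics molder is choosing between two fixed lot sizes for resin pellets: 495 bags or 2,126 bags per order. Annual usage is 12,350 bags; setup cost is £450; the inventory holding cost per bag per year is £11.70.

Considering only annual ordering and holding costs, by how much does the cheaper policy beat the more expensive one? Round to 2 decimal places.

TC(Q) = (D/Q)S + (Q/2)H
TC(495) = (12,350/495)×450 + (495/2)×11.7 = £14,123.02
TC(2,126) = (12,350/2,126)×450 + (2,126/2)×11.7 = £15,051.16
Cheaper: Q = 495.  Difference = £928.14

£928.14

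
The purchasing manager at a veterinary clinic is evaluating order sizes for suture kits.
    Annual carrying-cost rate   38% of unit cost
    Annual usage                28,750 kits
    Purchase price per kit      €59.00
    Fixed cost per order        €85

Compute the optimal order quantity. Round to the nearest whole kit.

Carrying cost H = €59 × 38% = €22.4200/kit/yr
EOQ = √(2DS/H) = √(2 × 28,750 × 85 / 22.42)
    = √(217,997.32) ≈ 466.90

467 kits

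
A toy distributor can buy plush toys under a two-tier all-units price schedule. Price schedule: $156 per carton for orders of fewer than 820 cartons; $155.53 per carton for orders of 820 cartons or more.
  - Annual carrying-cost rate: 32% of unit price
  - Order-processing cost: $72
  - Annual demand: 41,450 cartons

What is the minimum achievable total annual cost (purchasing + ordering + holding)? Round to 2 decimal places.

$6,470,763.55

H₁ = 32%×$156 = $49.9200;  H₂ = 32%×$155.53 = $49.7696
EOQ₁ = √(2×41,450×72/49.9200) = 345.79  (< 820, feasible at tier 1)
EOQ₂ = √(2×41,450×72/49.7696) = 346.31  (< 820 → use Q = 820 at tier-2 price)
TC(tier 1 (EOQ₁), Q≈345.8) = $6,483,461.59
TC(tier 2, Q≈820.0) = $6,470,763.55
Minimum at tier 2: $6,470,763.55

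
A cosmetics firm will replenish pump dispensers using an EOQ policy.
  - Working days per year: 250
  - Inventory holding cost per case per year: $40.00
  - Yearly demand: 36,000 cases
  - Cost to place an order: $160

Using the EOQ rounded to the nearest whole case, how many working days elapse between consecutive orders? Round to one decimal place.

Q* = √(2·D·S / H) = √(2·36,000·160 / 40) = √288,000.0 ≈ 536.66 → Q = 537 cases
T = Q/D × 250 days = 537/36,000 × 250 = 3.729 days

3.7 days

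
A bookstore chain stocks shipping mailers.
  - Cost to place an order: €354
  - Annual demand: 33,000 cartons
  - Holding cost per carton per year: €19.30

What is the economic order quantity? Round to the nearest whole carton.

1,100 cartons

Optimal lot size Q* = (2 × 33,000 × €354 / €19.3)^½ ≈ 1,100.26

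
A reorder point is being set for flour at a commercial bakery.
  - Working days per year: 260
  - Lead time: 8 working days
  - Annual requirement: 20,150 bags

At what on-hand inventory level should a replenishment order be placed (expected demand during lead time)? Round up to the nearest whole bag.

620 bags

Daily demand d = 20,150 / 260 = 77.500 bags/day
Demand during lead time = 77.500 × 8 = 620.00
Reorder point = 620.00 → round up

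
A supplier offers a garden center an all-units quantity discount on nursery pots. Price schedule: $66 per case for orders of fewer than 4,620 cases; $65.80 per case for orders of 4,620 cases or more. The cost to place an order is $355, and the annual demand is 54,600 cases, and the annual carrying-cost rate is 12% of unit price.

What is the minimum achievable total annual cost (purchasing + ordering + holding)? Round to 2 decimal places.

H₁ = 12%×$66 = $7.9200;  H₂ = 12%×$65.80 = $7.8960
EOQ₁ = √(2×54,600×355/7.9200) = 2,212.40  (< 4,620, feasible at tier 1)
EOQ₂ = √(2×54,600×355/7.8960) = 2,215.76  (< 4,620 → use Q = 4,620 at tier-2 price)
TC(tier 1 (EOQ₁), Q≈2,212.4) = $3,621,122.18
TC(tier 2, Q≈4,620.0) = $3,615,115.21
Minimum at tier 2: $3,615,115.21

$3,615,115.21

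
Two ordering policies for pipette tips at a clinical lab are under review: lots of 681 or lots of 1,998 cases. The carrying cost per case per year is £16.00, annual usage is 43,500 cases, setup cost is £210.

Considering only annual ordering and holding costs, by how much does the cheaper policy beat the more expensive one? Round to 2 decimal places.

£1,693.98

For each Q, cost = (D/Q)·S + (Q/2)·H.
TC(681) = (43,500/681)×210 + (681/2)×16 = £18,862.10
TC(1,998) = (43,500/1,998)×210 + (1,998/2)×16 = £20,556.07
Lots of 681 are cheaper by £1,693.98.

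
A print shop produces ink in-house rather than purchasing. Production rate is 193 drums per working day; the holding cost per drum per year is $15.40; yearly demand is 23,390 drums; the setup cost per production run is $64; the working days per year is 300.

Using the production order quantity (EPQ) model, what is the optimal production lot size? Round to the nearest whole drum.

571 drums

Daily demand d = 23,390/300 = 77.967; p = 193; 1 − d/p = 0.59603
EPQ = √(2DS / (H(1 − d/p)))
    = √(2 × 23,390 × 64 / (15.4 × 0.59603)) ≈ 571.12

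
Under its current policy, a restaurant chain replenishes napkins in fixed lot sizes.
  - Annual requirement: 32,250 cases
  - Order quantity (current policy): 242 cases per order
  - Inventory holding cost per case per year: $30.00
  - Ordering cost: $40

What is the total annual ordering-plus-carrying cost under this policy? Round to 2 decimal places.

Orders/yr = 32,250/242 = 133.264; ordering cost = 133.264 × $40 = $5,330.58
Average inventory = 242/2 = 121; holding cost = 121 × $30 = $3,630.00
Total = $5,330.58 + $3,630.00 = $8,960.58

$8,960.58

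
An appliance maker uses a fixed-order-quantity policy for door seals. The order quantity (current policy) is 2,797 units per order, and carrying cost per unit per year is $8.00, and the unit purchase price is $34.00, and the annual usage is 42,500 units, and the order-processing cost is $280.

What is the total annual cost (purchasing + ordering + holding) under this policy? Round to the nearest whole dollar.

Annual ordering cost = (D/Q)·S = (42,500/2,797) × 280 = $4,254.56
Annual holding cost  = (Q/2)·H = (2,797/2) × 8 = $11,188.00
Purchase cost = D·C = 42,500 × 34 = $1,445,000.00
Total = $4,254.56 + $11,188.00 + $1,445,000.00 = $1,460,442.56

$1,460,443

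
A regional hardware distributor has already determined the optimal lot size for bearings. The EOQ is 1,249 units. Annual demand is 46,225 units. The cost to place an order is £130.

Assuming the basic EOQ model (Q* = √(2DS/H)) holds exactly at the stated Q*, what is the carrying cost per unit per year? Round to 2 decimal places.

£7.70

EOQ relation: Q² = 2DS/H, so rearrange for the unknown.
H = 2DS / Q² = 2 × 46,225 × 130 / 1,249² = 7.7042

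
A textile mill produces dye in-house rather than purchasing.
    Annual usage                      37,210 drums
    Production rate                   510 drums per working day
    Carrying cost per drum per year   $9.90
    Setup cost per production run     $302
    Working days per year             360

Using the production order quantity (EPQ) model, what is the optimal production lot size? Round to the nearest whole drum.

1,687 drums

d = 37,210/360 = 103.3611 drums/day;  effective holding cost H(1 − d/p) = 9.9·(1 − 103.3611/510) = 7.89358
Q* = √(2DS / H_eff) = √(2·37,210·302 / 7.89358) ≈ 1,687.37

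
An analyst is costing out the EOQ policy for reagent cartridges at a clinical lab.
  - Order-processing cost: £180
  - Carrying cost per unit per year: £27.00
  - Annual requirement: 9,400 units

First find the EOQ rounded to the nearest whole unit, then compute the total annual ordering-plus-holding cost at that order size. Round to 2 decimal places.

£9,558.66

Optimal lot size Q* = (2 × 9,400 × £180 / £27)^½ ≈ 354.02 → Q = 354 units
Annual ordering cost = (D/Q)·S = (9,400/354) × 180 = £4,779.66
Annual holding cost  = (Q/2)·H = (354/2) × 27 = £4,779.00
Total = £4,779.66 + £4,779.00 = £9,558.66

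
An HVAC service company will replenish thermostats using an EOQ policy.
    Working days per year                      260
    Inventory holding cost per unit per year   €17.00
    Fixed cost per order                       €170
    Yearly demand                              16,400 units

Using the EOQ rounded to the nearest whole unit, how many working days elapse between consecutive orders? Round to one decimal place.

9.1 days

Q* = √(2·D·S / H) = √(2·16,400·170 / 17) = √328,000.0 ≈ 572.71 → Q = 573 units
Days between orders = 260 / (D/Q) = 260 / 28.621 ≈ 9.084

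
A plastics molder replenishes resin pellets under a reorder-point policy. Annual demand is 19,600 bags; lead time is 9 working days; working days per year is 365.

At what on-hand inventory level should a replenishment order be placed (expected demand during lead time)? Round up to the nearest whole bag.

484 bags

Daily demand d = 19,600 / 365 = 53.699 bags/day
Demand during lead time = 53.699 × 9 = 483.29
Reorder point = 483.29 → round up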